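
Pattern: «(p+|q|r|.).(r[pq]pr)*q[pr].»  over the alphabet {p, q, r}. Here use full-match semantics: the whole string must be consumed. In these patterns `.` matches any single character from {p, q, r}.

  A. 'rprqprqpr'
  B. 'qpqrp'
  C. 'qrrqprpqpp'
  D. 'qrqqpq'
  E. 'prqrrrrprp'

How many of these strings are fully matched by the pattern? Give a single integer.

2

A → match
B → match
C → no match
D → no match
E → no match
Total matched: 2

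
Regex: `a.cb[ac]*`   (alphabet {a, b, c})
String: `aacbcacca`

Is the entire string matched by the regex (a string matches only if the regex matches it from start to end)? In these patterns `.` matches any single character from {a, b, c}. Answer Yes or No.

Yes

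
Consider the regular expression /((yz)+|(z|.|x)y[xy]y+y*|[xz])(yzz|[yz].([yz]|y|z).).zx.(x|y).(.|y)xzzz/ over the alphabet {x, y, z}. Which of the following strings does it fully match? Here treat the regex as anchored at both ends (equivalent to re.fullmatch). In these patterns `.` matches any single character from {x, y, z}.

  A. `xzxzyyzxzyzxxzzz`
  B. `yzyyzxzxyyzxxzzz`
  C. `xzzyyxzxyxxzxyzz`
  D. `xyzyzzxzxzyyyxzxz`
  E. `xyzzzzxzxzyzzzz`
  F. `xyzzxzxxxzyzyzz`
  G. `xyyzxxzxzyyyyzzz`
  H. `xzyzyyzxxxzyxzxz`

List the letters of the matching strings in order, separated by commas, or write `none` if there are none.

A

A → match
B → no match
C → no match — must end with `xzzz`
D → no match — must end with `xzzz`
E → no match — must end with `xzzz`
F → no match — must end with `xzzz`
G → no match — must end with `xzzz`
H → no match — must end with `xzzz`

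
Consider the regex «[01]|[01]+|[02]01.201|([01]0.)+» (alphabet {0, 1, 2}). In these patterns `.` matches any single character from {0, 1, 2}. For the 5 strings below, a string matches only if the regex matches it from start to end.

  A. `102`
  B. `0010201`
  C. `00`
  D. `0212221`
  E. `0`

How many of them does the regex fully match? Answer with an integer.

4

A → match
B → match
C → match
D → no match
E → match
Total matched: 4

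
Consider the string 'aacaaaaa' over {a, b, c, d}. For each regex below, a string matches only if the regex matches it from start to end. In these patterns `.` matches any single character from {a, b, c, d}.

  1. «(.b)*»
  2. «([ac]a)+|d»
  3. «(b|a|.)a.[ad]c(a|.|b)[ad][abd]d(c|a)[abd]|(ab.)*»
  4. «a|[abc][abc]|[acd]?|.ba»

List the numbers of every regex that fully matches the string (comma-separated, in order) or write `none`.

2

1 → no match
2 → match
3 → no match
4 → no match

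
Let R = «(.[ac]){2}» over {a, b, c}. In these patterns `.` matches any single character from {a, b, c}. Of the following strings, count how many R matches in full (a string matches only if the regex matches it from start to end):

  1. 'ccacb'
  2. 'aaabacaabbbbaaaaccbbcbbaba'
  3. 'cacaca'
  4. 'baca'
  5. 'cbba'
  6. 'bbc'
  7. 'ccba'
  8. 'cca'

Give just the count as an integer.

2

1 → no match
2 → no match
3 → no match
4 → match
5 → no match
6 → no match
7 → match
8 → no match
Total matched: 2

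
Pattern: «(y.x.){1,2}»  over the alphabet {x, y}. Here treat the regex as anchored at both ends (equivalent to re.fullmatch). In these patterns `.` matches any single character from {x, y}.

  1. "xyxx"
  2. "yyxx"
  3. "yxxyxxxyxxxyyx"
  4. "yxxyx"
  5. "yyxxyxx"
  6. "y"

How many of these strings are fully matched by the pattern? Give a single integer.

1 → no match — must start with "y"
2 → match
3 → no match
4 → no match
5 → no match
6 → no match
Total matched: 1

1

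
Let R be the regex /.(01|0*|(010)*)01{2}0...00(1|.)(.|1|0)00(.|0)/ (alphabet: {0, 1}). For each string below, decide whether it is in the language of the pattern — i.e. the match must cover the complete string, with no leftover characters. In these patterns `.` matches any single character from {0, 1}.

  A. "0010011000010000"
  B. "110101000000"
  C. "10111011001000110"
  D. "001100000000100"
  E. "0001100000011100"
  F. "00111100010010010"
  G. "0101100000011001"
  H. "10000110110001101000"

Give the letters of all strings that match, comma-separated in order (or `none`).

none

A → no match
B. "110101000000" → no match
C → no match
D → no match
E → no match
F → no match
G → no match
H → no match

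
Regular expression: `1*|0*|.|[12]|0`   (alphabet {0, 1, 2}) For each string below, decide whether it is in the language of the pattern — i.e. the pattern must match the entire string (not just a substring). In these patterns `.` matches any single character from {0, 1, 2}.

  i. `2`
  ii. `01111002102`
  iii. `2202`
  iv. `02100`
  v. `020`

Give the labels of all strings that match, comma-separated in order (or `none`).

i

i → match
ii → no match
iii → no match
iv → no match
v → no match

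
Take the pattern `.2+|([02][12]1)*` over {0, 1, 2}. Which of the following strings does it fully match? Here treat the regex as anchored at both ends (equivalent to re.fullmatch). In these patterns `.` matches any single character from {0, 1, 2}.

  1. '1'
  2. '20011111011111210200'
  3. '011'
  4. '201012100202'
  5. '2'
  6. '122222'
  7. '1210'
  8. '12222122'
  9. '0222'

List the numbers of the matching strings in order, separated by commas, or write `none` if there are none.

3, 6, 9

1 → no match
2 → no match
3 → match
4 → no match
5 → no match
6 → match
7 → no match
8 → no match
9 → match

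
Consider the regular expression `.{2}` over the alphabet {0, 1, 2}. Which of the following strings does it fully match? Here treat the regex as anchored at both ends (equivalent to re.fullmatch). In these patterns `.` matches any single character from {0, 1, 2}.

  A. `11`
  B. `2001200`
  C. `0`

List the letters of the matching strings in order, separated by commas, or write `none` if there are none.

A

A. `11` → match
B. `2001200` → no match
C. `0` → no match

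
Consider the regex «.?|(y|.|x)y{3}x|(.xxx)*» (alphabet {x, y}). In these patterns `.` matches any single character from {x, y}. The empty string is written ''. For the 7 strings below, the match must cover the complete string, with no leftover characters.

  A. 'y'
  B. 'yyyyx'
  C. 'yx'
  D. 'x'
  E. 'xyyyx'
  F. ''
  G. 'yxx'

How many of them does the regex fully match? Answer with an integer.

A. 'y' → match
B. 'yyyyx' → match
C. 'yx' → no match
D. 'x' → match
E. 'xyyyx' → match
F. '' → match
G. 'yxx' → no match
Total matched: 5

5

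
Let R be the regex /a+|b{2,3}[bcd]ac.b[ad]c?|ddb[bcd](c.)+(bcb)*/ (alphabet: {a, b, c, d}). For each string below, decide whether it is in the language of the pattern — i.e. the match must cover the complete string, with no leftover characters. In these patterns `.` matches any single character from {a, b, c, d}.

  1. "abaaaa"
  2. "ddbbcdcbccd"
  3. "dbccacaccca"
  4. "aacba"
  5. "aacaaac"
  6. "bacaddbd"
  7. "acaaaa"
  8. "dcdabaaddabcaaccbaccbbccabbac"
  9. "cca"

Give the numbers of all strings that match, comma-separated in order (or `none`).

1. "abaaaa" → no match
2. "ddbbcdcbccd" → no match
3. "dbccacaccca" → no match
4. "aacba" → no match
5. "aacaaac" → no match
6. "bacaddbd" → no match
7. "acaaaa" → no match
8 → no match
9. "cca" → no match

none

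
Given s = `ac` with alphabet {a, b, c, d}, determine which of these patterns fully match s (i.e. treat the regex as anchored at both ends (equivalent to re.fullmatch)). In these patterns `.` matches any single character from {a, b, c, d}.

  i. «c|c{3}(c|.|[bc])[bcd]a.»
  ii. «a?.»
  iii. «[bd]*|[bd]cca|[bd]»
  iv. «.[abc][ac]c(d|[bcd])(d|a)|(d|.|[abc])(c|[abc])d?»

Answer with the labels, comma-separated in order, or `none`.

i → no match — must start with `c`
ii → match
iii → no match
iv → match

ii, iv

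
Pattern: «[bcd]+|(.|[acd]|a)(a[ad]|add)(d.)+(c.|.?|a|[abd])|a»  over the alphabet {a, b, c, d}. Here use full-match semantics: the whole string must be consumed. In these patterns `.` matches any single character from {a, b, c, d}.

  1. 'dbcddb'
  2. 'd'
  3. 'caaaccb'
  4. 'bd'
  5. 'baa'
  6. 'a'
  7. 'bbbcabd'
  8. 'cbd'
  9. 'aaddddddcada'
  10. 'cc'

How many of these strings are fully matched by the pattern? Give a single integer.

6

1 → match
2 → match
3 → no match
4 → match
5 → no match
6 → match
7 → no match
8 → match
9 → no match
10 → match
Total matched: 6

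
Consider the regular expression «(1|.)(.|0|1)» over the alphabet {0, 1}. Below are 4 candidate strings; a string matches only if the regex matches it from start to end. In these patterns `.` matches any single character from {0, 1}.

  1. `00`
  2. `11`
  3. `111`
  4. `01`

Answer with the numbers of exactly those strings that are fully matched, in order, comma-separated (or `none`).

1. `00` → match
2. `11` → match
3. `111` → no match
4. `01` → match

1, 2, 4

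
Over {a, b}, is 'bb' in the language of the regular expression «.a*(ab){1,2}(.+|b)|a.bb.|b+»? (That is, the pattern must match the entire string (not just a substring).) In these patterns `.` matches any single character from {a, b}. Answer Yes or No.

Yes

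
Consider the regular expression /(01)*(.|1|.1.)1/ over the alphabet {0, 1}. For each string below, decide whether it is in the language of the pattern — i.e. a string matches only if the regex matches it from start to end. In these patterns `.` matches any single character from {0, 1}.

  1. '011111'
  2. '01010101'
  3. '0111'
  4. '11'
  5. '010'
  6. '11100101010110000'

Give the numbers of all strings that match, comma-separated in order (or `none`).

1, 2, 3, 4

1 → match
2 → match
3 → match
4 → match
5 → no match — must end with '1'
6 → no match — must end with '1'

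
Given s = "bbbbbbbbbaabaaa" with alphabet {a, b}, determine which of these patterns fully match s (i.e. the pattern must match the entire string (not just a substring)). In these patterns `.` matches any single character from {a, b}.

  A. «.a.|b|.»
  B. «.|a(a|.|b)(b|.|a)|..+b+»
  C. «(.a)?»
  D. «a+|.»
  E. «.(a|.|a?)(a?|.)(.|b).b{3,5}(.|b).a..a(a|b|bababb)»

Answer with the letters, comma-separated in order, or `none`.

E

A → no match
B → no match
C → no match
D → no match
E → match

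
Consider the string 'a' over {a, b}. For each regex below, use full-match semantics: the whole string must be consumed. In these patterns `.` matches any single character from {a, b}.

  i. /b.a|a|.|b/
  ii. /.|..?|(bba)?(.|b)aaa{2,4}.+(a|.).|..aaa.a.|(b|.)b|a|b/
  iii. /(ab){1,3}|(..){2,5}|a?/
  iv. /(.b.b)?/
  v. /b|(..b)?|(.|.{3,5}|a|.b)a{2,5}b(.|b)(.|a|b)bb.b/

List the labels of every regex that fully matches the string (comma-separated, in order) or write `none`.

i, ii, iii

i → match
ii → match
iii → match
iv → no match
v → no match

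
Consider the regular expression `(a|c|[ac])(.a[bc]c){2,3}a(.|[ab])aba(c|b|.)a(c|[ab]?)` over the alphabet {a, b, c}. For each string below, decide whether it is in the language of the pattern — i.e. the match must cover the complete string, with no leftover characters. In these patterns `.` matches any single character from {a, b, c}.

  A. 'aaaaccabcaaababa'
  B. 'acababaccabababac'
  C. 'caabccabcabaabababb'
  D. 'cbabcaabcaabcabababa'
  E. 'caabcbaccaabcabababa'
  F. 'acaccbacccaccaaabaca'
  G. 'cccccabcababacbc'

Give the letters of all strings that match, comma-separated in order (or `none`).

A → no match
B → no match
C → no match
D → match
E → match
F → match
G → no match

D, E, F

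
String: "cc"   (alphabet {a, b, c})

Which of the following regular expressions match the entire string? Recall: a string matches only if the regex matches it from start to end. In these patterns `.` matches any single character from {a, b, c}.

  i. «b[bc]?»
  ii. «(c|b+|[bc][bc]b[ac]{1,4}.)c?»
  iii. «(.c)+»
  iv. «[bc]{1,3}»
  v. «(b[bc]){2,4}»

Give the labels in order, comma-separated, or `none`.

i → no match — must start with "b"
ii → match
iii → match
iv → match
v → no match — must start with "b"

ii, iii, iv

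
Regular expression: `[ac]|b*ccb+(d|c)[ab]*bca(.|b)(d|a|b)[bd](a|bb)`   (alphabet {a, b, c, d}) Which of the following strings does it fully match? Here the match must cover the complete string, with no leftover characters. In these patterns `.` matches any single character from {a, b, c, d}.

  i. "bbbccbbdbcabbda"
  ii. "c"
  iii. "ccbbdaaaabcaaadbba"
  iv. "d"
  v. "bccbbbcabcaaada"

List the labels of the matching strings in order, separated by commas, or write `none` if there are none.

i → match
ii → match
iii → no match
iv → no match
v → match

i, ii, v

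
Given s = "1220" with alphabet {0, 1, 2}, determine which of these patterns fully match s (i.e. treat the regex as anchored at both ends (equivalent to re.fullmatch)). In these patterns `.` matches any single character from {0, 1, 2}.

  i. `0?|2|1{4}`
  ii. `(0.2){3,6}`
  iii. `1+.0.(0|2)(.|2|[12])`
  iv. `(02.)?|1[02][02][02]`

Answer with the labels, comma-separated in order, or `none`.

iv

i → no match
ii → no match — must start with "0"
iii → no match
iv → match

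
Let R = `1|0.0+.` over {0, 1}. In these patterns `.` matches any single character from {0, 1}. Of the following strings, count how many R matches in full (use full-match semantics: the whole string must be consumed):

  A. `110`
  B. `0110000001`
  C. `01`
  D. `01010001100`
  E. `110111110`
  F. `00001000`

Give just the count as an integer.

A. `110` → no match
B. `0110000001` → no match
C. `01` → no match
D. `01010001100` → no match
E. `110111110` → no match
F. `00001000` → no match
Total matched: 0

0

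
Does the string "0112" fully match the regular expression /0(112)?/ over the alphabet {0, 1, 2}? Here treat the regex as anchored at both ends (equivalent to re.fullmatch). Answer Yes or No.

Yes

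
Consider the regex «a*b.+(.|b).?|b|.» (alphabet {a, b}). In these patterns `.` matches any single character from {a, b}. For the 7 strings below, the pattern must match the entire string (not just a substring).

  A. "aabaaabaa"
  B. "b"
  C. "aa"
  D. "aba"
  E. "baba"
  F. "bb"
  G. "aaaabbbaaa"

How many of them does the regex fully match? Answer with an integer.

4

A → match
B → match
C → no match
D → no match
E → match
F → no match
G → match
Total matched: 4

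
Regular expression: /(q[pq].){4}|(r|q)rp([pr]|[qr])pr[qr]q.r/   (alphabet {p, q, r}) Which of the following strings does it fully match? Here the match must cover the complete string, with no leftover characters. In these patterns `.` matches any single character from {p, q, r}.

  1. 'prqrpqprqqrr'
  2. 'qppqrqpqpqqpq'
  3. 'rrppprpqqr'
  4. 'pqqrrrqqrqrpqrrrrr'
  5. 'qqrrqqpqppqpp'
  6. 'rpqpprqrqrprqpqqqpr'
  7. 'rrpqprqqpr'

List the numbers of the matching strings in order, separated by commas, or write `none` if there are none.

7

1 → no match
2 → no match
3 → no match
4 → no match
5 → no match
6 → no match
7 → match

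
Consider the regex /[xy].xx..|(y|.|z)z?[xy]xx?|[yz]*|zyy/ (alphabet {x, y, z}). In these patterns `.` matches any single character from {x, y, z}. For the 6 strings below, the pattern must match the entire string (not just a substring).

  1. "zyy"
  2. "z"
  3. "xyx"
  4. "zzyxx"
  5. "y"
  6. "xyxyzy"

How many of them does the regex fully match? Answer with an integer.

1 → match
2 → match
3 → match
4 → match
5 → match
6 → no match
Total matched: 5

5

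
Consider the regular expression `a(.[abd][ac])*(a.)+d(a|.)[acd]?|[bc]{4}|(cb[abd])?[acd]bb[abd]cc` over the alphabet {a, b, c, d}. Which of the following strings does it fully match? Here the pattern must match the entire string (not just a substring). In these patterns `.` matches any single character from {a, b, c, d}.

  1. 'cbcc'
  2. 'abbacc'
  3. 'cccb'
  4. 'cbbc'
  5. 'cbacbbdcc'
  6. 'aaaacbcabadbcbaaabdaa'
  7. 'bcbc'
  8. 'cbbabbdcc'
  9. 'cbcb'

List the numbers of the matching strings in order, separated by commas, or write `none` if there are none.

1, 2, 3, 4, 5, 6, 7, 8, 9

1 → match
2 → match
3 → match
4 → match
5 → match
6 → match
7 → match
8 → match
9 → match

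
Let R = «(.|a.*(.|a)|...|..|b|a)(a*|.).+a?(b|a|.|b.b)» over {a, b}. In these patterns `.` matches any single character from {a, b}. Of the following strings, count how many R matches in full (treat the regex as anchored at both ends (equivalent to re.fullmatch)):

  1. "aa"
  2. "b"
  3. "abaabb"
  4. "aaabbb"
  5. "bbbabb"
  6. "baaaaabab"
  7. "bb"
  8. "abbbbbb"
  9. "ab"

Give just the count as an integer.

1. "aa" → no match
2. "b" → no match
3. "abaabb" → match
4. "aaabbb" → match
5. "bbbabb" → match
6. "baaaaabab" → match
7. "bb" → no match
8. "abbbbbb" → match
9. "ab" → no match
Total matched: 5

5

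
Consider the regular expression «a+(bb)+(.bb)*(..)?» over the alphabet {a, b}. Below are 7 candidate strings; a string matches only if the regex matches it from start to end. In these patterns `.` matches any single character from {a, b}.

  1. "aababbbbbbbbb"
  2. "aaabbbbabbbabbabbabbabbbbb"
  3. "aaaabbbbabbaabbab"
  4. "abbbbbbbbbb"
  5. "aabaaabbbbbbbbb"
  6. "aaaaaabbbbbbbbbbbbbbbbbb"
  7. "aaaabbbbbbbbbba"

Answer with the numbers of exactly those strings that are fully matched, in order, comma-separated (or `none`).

1 → no match
2 → no match
3 → no match
4. "abbbbbbbbbb" → match
5 → no match
6 → match
7 → match

4, 6, 7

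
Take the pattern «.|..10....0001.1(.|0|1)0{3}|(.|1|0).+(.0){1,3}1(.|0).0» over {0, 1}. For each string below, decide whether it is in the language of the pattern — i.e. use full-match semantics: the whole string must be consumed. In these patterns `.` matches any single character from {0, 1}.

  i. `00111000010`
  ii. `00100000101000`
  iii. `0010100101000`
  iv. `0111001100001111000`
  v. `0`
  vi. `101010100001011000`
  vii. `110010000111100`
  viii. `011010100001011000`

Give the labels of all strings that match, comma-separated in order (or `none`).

i → no match
ii → match
iii → match
iv → no match
v → match
vi → match
vii → no match
viii → match

ii, iii, v, vi, viii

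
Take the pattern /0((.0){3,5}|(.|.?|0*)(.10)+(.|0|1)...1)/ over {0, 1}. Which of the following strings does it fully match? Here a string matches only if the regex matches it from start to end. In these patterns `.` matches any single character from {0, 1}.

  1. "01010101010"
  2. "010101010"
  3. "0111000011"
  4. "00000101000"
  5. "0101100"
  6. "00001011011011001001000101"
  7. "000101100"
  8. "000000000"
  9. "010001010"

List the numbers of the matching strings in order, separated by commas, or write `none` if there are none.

1 → match
2 → match
3 → match
4 → match
5 → no match
6 → match
7 → no match
8 → match
9 → match

1, 2, 3, 4, 6, 8, 9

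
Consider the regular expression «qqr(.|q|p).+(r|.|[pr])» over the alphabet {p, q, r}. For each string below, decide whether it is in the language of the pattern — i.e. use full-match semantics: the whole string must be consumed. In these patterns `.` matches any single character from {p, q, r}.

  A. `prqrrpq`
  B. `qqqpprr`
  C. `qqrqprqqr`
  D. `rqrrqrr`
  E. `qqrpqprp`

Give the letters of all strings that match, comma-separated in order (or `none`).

A. `prqrrpq` → no match — must start with `qqr`
B. `qqqpprr` → no match — must start with `qqr`
C. `qqrqprqqr` → match
D. `rqrrqrr` → no match — must start with `qqr`
E. `qqrpqprp` → match

C, E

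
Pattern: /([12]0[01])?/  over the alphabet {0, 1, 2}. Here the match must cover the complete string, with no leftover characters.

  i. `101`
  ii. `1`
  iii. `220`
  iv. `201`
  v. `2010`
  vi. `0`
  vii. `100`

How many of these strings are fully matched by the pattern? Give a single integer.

3

i → match
ii → no match
iii → no match
iv → match
v → no match
vi → no match
vii → match
Total matched: 3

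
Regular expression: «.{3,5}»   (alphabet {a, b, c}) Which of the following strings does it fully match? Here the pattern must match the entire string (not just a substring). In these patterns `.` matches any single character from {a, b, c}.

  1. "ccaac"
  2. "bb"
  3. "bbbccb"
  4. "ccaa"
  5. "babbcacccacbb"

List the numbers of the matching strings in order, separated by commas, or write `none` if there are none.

1. "ccaac" → match
2. "bb" → no match
3. "bbbccb" → no match
4. "ccaa" → match
5 → no match

1, 4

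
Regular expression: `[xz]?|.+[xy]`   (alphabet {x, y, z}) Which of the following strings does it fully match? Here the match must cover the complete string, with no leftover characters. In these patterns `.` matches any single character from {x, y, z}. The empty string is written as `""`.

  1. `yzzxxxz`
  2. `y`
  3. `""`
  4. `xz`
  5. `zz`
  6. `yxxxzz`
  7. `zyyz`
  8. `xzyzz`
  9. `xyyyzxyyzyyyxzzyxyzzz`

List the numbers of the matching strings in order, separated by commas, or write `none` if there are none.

3

1 → no match
2 → no match
3 → match
4 → no match
5 → no match
6 → no match
7 → no match
8 → no match
9 → no match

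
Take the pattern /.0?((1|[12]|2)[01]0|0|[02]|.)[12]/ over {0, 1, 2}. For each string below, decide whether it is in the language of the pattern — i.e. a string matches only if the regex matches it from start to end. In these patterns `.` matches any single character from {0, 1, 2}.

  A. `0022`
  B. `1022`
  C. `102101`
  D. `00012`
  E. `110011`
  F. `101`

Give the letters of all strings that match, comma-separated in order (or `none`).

A, B, C, F

A → match
B → match
C → match
D → no match
E → no match
F → match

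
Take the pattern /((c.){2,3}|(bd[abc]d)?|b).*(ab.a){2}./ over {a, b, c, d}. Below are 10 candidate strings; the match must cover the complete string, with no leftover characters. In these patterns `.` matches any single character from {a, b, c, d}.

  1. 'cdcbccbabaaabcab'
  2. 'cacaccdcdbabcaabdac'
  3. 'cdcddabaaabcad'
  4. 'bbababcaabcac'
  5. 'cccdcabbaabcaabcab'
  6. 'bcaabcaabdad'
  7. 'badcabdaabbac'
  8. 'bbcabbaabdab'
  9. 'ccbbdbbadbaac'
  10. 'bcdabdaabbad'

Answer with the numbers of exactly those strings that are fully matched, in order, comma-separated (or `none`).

1 → match
2 → match
3 → match
4 → match
5 → match
6 → match
7 → match
8 → match
9 → no match
10 → match

1, 2, 3, 4, 5, 6, 7, 8, 10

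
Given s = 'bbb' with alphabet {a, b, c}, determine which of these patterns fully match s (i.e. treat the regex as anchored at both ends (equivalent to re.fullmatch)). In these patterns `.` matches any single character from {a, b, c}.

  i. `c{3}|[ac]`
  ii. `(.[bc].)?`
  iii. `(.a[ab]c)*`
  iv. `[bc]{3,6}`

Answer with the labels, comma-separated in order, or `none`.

ii, iv

i → no match
ii → match
iii → no match
iv → match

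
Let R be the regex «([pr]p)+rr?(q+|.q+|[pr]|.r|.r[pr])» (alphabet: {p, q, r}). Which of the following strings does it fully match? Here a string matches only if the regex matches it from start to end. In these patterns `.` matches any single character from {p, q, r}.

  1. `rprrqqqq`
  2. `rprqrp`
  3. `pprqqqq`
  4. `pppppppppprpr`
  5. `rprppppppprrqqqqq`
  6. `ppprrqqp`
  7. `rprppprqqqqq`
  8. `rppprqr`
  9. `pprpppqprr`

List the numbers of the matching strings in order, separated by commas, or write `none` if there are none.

1. `rprrqqqq` → match
2. `rprqrp` → match
3. `pprqqqq` → match
4 → match
5 → match
6. `ppprrqqp` → no match
7. `rprppprqqqqq` → match
8. `rppprqr` → match
9. `pprpppqprr` → no match

1, 2, 3, 4, 5, 7, 8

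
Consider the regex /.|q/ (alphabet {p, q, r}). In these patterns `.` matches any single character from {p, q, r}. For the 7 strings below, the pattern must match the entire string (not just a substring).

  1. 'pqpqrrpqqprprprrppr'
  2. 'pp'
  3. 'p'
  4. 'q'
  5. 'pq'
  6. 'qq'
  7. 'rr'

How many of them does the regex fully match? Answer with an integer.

1 → no match
2. 'pp' → no match
3. 'p' → match
4. 'q' → match
5. 'pq' → no match
6. 'qq' → no match
7. 'rr' → no match
Total matched: 2

2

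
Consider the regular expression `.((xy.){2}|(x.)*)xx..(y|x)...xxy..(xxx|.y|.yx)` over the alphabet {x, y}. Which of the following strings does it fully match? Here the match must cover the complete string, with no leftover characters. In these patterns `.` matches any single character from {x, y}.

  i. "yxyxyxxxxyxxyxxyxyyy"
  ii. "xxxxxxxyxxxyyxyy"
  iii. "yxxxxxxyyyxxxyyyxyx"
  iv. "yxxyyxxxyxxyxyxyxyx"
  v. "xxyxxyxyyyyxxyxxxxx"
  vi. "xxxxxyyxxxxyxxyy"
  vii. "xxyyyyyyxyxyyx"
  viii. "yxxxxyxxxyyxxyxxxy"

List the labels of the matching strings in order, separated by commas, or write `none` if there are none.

i, ii, iii, v, vi, viii

i → match
ii → match
iii → match
iv → no match
v → match
vi → match
vii → no match
viii → match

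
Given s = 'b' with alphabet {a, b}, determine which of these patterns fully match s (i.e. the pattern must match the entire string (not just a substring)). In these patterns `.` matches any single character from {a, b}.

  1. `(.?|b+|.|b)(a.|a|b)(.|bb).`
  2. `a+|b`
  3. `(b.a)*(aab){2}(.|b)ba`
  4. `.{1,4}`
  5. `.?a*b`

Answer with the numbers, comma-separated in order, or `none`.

2, 4, 5

1 → no match
2 → match
3 → no match — must end with 'ba'
4 → match
5 → match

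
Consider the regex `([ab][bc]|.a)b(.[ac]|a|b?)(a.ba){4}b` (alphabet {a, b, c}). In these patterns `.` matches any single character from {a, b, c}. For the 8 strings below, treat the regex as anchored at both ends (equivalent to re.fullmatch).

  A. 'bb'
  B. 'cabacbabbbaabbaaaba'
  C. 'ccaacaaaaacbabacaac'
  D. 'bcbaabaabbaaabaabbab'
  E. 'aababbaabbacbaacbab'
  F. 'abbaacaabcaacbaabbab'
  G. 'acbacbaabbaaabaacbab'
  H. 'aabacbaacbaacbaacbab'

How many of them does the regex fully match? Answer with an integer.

A → no match — must end with 'bab'
B → no match — must end with 'bab'
C → no match — must end with 'bab'
D → match
E → no match
F → no match
G → match
H → match
Total matched: 3

3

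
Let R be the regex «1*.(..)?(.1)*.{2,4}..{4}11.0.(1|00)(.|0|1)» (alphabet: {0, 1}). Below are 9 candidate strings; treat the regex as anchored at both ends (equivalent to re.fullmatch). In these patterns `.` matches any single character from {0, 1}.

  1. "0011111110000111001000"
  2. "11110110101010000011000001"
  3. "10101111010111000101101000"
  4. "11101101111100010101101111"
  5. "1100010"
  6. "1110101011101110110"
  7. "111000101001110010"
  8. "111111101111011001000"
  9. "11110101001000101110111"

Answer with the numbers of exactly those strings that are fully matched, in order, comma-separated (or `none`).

1, 2, 6, 7, 8, 9

1 → match
2 → match
3 → no match
4 → no match
5 → no match
6 → match
7 → match
8 → match
9 → match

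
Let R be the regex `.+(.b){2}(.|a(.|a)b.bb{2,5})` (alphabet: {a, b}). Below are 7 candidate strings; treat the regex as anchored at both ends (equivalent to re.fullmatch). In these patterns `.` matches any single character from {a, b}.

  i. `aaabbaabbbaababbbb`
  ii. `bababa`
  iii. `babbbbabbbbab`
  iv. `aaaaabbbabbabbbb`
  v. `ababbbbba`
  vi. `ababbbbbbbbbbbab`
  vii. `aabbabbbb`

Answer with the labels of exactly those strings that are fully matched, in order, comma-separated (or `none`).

i → match
ii. `bababa` → match
iii → no match
iv → match
v. `ababbbbba` → match
vi → no match
vii. `aabbabbbb` → match

i, ii, iv, v, vii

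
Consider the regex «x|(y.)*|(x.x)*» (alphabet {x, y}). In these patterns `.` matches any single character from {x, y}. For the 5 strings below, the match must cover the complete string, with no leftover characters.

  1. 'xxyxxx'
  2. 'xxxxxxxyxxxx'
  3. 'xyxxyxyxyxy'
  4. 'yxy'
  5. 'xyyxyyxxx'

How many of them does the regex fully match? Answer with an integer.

1 → no match
2 → match
3 → no match
4 → no match
5 → no match
Total matched: 1

1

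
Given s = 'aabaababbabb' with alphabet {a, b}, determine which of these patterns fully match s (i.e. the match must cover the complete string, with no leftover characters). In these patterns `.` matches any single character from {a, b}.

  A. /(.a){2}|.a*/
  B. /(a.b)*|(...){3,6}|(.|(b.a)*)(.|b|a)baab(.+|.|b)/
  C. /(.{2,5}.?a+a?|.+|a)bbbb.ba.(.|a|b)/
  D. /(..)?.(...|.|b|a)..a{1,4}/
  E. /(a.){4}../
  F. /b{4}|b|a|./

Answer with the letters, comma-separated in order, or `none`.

B

A → no match
B → match
C → no match
D → no match — must end with 'a'
E → no match
F → no match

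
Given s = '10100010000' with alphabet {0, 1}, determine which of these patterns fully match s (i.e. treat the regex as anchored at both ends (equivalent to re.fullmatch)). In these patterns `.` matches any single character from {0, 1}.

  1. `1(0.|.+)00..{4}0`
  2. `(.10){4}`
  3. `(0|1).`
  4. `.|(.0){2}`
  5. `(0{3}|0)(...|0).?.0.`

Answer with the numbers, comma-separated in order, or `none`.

1

1 → match
2 → no match — must end with '10'
3 → no match
4 → no match
5 → no match — must start with '0'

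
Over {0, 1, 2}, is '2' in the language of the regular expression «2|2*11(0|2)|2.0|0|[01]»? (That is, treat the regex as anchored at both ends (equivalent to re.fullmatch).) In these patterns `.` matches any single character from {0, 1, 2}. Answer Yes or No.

Yes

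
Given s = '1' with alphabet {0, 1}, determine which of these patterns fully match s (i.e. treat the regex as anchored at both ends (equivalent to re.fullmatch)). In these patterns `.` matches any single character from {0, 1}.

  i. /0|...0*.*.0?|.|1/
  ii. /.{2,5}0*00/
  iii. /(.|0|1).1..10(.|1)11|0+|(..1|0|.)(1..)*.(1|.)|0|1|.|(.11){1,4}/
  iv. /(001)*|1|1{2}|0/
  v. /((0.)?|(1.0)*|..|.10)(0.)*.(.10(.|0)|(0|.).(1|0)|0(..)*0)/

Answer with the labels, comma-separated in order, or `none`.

i, iii, iv

i → match
ii → no match — must end with '00'
iii → match
iv → match
v → no match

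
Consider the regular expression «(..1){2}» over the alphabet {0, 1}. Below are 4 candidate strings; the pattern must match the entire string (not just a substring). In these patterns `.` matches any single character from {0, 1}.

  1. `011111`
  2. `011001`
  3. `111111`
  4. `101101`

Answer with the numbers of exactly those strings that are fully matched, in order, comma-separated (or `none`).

1 → match
2 → match
3 → match
4 → match

1, 2, 3, 4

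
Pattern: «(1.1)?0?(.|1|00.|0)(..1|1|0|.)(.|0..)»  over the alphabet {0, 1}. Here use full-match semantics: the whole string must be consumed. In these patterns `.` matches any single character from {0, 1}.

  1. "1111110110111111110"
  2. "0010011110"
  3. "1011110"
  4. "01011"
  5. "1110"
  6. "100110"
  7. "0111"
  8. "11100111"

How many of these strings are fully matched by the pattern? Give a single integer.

1 → no match
2. "0010011110" → no match
3. "1011110" → no match
4. "01011" → match
5. "1110" → no match
6. "100110" → no match
7. "0111" → match
8. "11100111" → match
Total matched: 3

3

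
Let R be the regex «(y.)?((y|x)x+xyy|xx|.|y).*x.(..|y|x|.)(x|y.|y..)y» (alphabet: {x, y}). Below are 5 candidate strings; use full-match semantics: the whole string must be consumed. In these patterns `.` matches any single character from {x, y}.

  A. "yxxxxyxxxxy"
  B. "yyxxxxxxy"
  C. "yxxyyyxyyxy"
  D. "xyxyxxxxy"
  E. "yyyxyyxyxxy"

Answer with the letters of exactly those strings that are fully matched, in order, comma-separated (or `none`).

A. "yxxxxyxxxxy" → match
B. "yyxxxxxxy" → match
C. "yxxyyyxyyxy" → match
D. "xyxyxxxxy" → match
E. "yyyxyyxyxxy" → match

A, B, C, D, E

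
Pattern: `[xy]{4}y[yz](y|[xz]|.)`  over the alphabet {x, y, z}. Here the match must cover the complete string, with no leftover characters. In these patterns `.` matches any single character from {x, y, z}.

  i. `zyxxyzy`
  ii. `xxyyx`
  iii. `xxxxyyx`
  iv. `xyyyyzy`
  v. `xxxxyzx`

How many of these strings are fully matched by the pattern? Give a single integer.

i → no match
ii → no match
iii → match
iv → match
v → match
Total matched: 3

3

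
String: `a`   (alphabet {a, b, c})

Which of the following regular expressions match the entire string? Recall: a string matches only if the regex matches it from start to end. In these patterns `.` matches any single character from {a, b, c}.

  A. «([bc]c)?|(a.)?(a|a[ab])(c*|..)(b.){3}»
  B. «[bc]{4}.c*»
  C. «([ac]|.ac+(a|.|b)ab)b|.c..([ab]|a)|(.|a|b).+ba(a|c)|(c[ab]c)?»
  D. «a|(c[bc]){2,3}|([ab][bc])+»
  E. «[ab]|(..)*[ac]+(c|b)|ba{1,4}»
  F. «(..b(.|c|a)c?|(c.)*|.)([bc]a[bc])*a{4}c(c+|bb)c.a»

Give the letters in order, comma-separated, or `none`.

A → no match
B → no match
C → no match
D → match
E → match
F → no match

D, E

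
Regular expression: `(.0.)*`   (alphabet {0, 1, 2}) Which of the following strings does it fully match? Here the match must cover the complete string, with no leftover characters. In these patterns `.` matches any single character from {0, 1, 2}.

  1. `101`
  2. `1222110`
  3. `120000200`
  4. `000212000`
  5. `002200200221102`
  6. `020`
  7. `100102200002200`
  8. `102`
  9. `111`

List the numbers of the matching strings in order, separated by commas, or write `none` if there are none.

1, 7, 8

1 → match
2 → no match
3 → no match
4 → no match
5 → no match
6 → no match
7 → match
8 → match
9 → no match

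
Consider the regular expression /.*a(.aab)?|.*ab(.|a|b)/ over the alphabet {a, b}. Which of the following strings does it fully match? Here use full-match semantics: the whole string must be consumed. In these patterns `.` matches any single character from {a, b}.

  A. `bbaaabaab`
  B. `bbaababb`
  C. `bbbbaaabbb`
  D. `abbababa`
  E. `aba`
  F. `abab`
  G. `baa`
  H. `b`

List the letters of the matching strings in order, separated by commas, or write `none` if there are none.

A, B, D, E, G

A → match
B → match
C → no match
D → match
E → match
F → no match
G → match
H → no match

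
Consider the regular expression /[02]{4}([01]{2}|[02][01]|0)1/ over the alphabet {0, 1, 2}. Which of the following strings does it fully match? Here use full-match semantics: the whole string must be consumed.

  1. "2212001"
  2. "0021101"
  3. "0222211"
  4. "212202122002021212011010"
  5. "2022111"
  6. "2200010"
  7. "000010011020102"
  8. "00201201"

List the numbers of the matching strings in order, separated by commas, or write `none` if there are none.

3, 5

1. "2212001" → no match
2. "0021101" → no match
3. "0222211" → match
4 → no match — must end with "1"
5. "2022111" → match
6. "2200010" → no match — must end with "1"
7 → no match — must end with "1"
8. "00201201" → no match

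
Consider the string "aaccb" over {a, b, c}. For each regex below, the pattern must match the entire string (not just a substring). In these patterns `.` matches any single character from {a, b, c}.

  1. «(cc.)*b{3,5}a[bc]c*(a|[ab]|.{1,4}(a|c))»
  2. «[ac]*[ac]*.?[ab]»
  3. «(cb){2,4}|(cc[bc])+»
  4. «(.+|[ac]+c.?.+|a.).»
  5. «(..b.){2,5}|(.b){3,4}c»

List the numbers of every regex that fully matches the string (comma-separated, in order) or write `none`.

2, 4

1 → no match
2 → match
3 → no match
4 → match
5 → no match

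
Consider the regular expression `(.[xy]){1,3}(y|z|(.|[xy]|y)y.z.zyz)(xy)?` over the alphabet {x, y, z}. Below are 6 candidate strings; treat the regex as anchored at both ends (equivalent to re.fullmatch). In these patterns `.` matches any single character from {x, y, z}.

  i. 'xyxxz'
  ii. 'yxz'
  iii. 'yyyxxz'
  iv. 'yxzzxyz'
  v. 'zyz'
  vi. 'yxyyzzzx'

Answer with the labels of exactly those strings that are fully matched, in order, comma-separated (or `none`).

i → match
ii → match
iii → no match
iv → no match
v → match
vi → no match

i, ii, v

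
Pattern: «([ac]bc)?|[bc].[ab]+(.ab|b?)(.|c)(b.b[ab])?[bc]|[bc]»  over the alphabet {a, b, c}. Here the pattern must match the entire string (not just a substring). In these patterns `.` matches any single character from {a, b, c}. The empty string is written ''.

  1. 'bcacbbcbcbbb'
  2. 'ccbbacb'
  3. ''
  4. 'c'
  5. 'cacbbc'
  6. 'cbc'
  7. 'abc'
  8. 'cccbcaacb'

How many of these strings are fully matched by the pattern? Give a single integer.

1 → no match
2 → match
3 → match
4 → match
5 → no match
6 → match
7 → match
8 → no match
Total matched: 5

5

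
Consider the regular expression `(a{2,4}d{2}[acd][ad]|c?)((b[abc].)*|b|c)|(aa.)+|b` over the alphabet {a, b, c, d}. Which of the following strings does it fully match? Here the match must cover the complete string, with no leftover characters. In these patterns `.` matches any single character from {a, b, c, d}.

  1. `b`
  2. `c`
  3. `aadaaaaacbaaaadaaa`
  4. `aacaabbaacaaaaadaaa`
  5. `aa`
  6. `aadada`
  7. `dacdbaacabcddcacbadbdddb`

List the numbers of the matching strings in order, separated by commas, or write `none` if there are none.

1, 2

1 → match
2 → match
3 → no match
4 → no match
5 → no match
6 → no match
7 → no match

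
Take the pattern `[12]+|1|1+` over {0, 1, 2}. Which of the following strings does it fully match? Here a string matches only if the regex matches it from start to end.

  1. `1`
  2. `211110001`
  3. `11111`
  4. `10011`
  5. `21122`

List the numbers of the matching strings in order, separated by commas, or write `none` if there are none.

1 → match
2 → no match
3 → match
4 → no match
5 → match

1, 3, 5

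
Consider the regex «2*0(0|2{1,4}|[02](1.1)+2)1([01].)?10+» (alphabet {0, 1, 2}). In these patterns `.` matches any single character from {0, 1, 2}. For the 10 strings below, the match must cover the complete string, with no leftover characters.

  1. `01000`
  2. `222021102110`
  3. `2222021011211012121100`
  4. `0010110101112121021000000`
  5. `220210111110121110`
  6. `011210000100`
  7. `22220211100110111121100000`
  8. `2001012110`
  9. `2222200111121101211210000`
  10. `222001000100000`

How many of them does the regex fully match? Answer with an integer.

1 → no match
2 → no match
3 → no match
4 → no match
5 → no match
6 → no match
7 → no match
8 → match
9 → match
10 → no match
Total matched: 2

2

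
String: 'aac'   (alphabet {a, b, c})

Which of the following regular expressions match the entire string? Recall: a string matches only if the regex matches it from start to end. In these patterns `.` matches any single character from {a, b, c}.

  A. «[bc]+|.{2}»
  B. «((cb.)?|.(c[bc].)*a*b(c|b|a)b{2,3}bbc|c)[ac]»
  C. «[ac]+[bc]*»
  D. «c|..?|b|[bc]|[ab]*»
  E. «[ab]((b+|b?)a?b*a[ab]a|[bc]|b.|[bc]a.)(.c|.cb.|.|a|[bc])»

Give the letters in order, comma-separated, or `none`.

A → no match
B → no match
C → match
D → no match
E → no match

C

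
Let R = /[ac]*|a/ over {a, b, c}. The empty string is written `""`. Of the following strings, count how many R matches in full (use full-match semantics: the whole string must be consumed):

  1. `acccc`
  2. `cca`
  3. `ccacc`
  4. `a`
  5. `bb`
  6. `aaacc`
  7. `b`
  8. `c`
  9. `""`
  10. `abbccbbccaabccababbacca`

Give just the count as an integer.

1 → match
2 → match
3 → match
4 → match
5 → no match
6 → match
7 → no match
8 → match
9 → match
10 → no match
Total matched: 7

7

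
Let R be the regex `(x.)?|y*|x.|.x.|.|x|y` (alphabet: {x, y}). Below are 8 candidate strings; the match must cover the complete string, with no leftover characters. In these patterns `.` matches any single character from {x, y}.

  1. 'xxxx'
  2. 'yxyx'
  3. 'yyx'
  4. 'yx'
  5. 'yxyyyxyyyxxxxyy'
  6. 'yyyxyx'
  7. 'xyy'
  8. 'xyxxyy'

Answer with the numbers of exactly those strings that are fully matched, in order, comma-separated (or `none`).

none

1 → no match
2 → no match
3 → no match
4 → no match
5 → no match
6 → no match
7 → no match
8 → no match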